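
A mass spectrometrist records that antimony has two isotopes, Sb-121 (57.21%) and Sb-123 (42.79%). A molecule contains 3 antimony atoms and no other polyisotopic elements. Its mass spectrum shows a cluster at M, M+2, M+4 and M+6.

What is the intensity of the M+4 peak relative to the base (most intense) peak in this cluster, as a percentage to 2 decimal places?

(0.5721 + 0.4279)^3 gives M 0.1872, M+2 0.4202, M+4 0.3143, M+6 0.0783; the largest is M+2.
P(M+2) = C(3,1) × 0.5721^2 × 0.4279^1 = 3 × 0.32729841 × 0.4279 = 0.420153 (base)
P(M+4) = C(3,2) × 0.5721^1 × 0.4279^2 = 3 × 0.5721 × 0.18309841 = 0.314252
Relative intensity = 0.314252 / 0.420153 × 100 = 74.79

74.79%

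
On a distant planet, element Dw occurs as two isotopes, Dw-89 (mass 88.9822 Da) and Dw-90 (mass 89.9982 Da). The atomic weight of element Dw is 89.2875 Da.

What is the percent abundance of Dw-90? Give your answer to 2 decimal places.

30.05%

With x = fraction of Dw-89 (so Dw-90 is 1 − x):
88.9822·x + 89.9982·(1 − x) = 89.2875
(88.9822 − 89.9982)·x = 89.2875 − 89.9982
x = -0.7107 / -1.0160 = 0.69951 → 69.95% Dw-89, 30.05% Dw-90.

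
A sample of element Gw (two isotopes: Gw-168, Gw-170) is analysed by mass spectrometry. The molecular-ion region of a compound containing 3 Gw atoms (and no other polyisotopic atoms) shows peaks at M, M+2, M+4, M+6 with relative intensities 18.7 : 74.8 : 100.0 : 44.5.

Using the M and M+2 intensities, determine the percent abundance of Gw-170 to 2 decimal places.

57.14%

Write p for the Gw-168 fraction. I(M+2)/I(M) = [C(3,1)·p^2·(1−p)] / p^3 = 3·(1−p)/p = 74.8/18.7 = 4.0000
(1−p)/p = 4.0000/3 = 1.3333  ⇒  p = 1/(1 + 1.3333) = 0.4286
Gw-168: 42.86%, Gw-170: 57.14%.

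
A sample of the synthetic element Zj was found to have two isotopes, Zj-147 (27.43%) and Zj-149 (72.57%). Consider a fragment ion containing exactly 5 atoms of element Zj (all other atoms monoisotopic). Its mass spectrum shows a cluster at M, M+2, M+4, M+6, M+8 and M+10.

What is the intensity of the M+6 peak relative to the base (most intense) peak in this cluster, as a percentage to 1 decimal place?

Term probabilities: M 0.0016, M+2 0.0205, M+4 0.1087, M+6 0.2876, M+8 0.3804, M+10 0.2013. Base peak = M+8.
P(M+8) = C(5,4) × 0.2743^1 × 0.7257^4 = 5 × 0.2743 × 0.27735021 = 0.380386 (base)
P(M+6) = C(5,3) × 0.2743^2 × 0.7257^3 = 10 × 0.07524049 × 0.382183 = 0.287556
Relative intensity = 0.287556 / 0.380386 × 100 = 75.6

75.6%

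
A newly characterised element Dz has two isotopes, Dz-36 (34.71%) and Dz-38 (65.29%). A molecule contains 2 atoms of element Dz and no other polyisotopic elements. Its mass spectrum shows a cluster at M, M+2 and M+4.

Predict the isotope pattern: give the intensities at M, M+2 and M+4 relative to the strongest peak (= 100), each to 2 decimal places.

26.58 : 100.00 : 94.05

Each Dz atom is independently Dz-36 (p = 0.3471) or Dz-38 (q = 0.6529); the cluster is the binomial expansion (p + q)^2.
P(M) = 0.3471^2 = 0.120478
P(M+2) = 2 × 0.3471^1 × 0.6529^1 = 0.453243
P(M+4) = 0.6529^2 = 0.426278
The M+2 peak is largest (0.453243); scaling to 100 gives 26.58 : 100.00 : 94.05.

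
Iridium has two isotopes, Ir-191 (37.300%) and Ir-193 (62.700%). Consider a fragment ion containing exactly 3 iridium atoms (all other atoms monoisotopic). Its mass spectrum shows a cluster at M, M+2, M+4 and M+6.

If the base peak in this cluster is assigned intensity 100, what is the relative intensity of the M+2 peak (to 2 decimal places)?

Binomial terms of (0.37300 + 0.62700)^3: M 0.0519, M+2 0.2617, M+4 0.4399, M+6 0.2465 → M+4 is the base peak.
P(M+4) = C(3,2) × 0.37300^1 × 0.62700^2 = 3 × 0.3730 × 0.393129 = 0.439911 (base)
P(M+2) = C(3,1) × 0.37300^2 × 0.62700^1 = 3 × 0.139129 × 0.6270 = 0.261702
Relative intensity = 0.261702 / 0.439911 × 100 = 59.49

59.49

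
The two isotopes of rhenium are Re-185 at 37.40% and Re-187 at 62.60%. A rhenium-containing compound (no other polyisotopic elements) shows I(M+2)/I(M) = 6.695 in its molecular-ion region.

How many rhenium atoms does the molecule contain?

4

The M+2/M ratio from n Re atoms is n · q/p = n · 0.6260/0.3740.
n = 6.695 × 0.3740/0.6260 = 4.00 ≈ 4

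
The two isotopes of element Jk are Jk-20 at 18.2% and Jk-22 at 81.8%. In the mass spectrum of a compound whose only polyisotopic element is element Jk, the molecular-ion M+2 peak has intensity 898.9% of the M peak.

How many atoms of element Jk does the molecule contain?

For n independent Jk atoms, I(M+2)/I(M) = n · (abundance Jk-22) / (abundance Jk-20) = n · 0.818/0.182.
n = 8.989 × 0.182/0.818 = 2.00 ≈ 2

2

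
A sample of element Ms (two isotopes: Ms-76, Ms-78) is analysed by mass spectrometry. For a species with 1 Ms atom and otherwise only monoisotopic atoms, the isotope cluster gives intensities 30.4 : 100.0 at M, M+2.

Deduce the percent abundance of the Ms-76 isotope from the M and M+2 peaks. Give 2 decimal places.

23.31%

If p is the fraction of Ms that is Ms-76, then I(M+2)/I(M) = [C(1,1)·p^0·(1−p)] / p^1 = 1·(1−p)/p = 100.0/30.4 = 3.2895
(1−p)/p = 3.2895/1 = 3.2895  ⇒  p = 1/(1 + 3.2895) = 0.2331
Ms-76: 23.31%, Ms-78: 76.69%.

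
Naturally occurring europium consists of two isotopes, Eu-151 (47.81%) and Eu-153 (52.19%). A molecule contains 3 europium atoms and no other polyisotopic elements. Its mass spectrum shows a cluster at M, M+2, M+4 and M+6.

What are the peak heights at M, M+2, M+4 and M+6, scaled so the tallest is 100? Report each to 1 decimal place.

28.0 : 91.6 : 100.0 : 36.4

Expanding (0.4781 + 0.5219)^3:
P(M) = 0.4781^3 = 0.109284
P(M+2) = 3 × 0.4781^2 × 0.5219^1 = 0.357887
P(M+4) = 3 × 0.4781^1 × 0.5219^2 = 0.390674
P(M+6) = 0.5219^3 = 0.142155
The M+4 peak is largest (0.390674); scaling to 100 gives 28.0 : 91.6 : 100.0 : 36.4.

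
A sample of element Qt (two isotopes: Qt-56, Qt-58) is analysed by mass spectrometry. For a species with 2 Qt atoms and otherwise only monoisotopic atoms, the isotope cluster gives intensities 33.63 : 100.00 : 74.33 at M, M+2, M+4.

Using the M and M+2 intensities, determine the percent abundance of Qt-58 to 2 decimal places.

Write p for the Qt-56 fraction. I(M+2)/I(M) = [C(2,1)·p^1·(1−p)] / p^2 = 2·(1−p)/p = 100.00/33.63 = 2.9735
(1−p)/p = 2.9735/2 = 1.4868  ⇒  p = 1/(1 + 1.4868) = 0.4021
Qt-56: 40.21%, Qt-58: 59.79%.

59.79%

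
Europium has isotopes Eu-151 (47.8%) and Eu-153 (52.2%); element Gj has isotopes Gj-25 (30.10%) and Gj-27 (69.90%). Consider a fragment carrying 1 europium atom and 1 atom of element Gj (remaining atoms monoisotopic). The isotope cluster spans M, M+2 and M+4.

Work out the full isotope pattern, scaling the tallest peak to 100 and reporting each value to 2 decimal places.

29.29 : 100.00 : 74.28

Europium pattern (n=1): 0.4780 : 0.5220
Element Gj pattern (n=1): 0.3010 : 0.6990
Convolve the two distributions (both contribute in 2-u steps):
  M: 0.4780×0.3010 = 0.143878
  M+2: 0.4780×0.6990 + 0.5220×0.3010 = 0.491244
  M+4: 0.5220×0.6990 = 0.364878
Scale to base peak (0.491244) = 100: 29.29 : 100.00 : 74.28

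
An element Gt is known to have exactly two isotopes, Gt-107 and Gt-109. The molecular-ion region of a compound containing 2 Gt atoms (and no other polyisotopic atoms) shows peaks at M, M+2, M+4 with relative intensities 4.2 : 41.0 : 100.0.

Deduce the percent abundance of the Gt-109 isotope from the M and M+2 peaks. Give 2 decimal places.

Let p = fractional abundance of Gt-107. I(M+2)/I(M) = [C(2,1)·p^1·(1−p)] / p^2 = 2·(1−p)/p = 41.0/4.2 = 9.7619
(1−p)/p = 9.7619/2 = 4.8810  ⇒  p = 1/(1 + 4.8810) = 0.1700
Gt-107: 17.00%, Gt-109: 83.00%.

83.00%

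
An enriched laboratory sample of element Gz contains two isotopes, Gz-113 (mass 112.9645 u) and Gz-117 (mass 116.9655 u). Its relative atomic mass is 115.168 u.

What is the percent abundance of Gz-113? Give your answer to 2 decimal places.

Let x be the fractional abundance of Gz-113; then Gz-117 has abundance 1 − x.
112.9645·x + 116.9655·(1 − x) = 115.168
(112.9645 − 116.9655)·x = 115.168 − 116.9655
x = -1.7975 / -4.0010 = 0.44926 → 44.93% Gz-113, 55.07% Gz-117.

44.93%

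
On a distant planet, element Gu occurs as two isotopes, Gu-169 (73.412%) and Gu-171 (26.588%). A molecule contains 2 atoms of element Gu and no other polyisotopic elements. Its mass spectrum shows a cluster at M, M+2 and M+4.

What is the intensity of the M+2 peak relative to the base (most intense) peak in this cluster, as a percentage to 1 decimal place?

72.4%

Term probabilities: M 0.5389, M+2 0.3904, M+4 0.0707. Base peak = M.
P(M) = C(2,0) × 0.73412^2 × 0.26588^0 = 1 × 0.53893217 × 1.0000 = 0.538932 (base)
P(M+2) = C(2,1) × 0.73412^1 × 0.26588^1 = 2 × 0.73412 × 0.26588 = 0.390376
Relative intensity = 0.390376 / 0.538932 × 100 = 72.4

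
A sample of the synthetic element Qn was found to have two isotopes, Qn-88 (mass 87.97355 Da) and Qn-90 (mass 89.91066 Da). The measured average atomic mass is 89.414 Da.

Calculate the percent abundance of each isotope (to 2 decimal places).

With x = fraction of Qn-88 (so Qn-90 is 1 − x):
87.97355·x + 89.91066·(1 − x) = 89.414
(87.97355 − 89.91066)·x = 89.414 − 89.91066
x = -0.49666 / -1.93711 = 0.25639 → 25.64% Qn-88, 74.36% Qn-90.

Qn-88: 25.64%, Qn-90: 74.36%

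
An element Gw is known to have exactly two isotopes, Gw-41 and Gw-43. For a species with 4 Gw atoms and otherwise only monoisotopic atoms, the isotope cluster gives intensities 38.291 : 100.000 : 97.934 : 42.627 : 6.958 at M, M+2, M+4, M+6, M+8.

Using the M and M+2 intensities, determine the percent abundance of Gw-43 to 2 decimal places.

Write p for the Gw-41 fraction. I(M+2)/I(M) = [C(4,1)·p^3·(1−p)] / p^4 = 4·(1−p)/p = 100.000/38.291 = 2.6116
(1−p)/p = 2.6116/4 = 0.6529  ⇒  p = 1/(1 + 0.6529) = 0.6050
Gw-41: 60.50%, Gw-43: 39.50%.

39.50%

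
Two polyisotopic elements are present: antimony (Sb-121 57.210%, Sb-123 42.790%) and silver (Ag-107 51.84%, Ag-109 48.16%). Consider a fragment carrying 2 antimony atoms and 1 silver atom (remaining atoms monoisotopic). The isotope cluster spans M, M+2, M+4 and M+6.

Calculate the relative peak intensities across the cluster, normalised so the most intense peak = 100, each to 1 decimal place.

41.2 : 100.0 : 80.4 : 21.4

Antimony pattern (n=2): 0.32729841 : 0.48960318 : 0.18309841
Silver pattern (n=1): 0.5184 : 0.4816
Convolve the two distributions (both contribute in 2-u steps):
  M: 0.32729841×0.5184 = 0.169671
  M+2: 0.32729841×0.4816 + 0.48960318×0.5184 = 0.411437
  M+4: 0.48960318×0.4816 + 0.18309841×0.5184 = 0.330711
  M+6: 0.18309841×0.4816 = 0.088180
Scale to base peak (0.411437) = 100: 41.2 : 100.0 : 80.4 : 21.4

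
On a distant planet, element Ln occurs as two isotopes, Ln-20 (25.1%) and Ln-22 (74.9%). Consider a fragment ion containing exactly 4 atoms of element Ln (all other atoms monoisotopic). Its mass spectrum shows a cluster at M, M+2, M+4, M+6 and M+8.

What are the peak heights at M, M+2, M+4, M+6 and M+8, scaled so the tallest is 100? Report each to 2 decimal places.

0.94 : 11.23 : 50.27 : 100.00 : 74.60

Expanding (0.251 + 0.749)^4:
P(M) = 0.251^4 = 0.003969
P(M+2) = 4 × 0.251^3 × 0.749^1 = 0.047376
P(M+4) = 6 × 0.251^2 × 0.749^2 = 0.212062
P(M+6) = 4 × 0.251^1 × 0.749^3 = 0.421871
P(M+8) = 0.749^4 = 0.314722
The M+6 peak is largest (0.421871); scaling to 100 gives 0.94 : 11.23 : 50.27 : 100.00 : 74.60.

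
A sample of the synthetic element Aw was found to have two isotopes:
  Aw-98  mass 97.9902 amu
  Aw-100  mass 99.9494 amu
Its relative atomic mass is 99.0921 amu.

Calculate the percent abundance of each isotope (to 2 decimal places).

Aw-98: 43.76%, Aw-100: 56.24%

Let x be the fractional abundance of Aw-98; then Aw-100 has abundance 1 − x.
97.9902·x + 99.9494·(1 − x) = 99.0921
(97.9902 − 99.9494)·x = 99.0921 − 99.9494
x = -0.8573 / -1.9592 = 0.43758 → 43.76% Aw-98, 56.24% Aw-100.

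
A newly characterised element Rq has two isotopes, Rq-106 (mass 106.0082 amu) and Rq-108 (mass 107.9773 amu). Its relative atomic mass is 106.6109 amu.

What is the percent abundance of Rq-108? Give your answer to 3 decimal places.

30.608%

With x = fraction of Rq-106 (so Rq-108 is 1 − x):
106.0082·x + 107.9773·(1 − x) = 106.6109
(106.0082 − 107.9773)·x = 106.6109 − 107.9773
x = -1.3664 / -1.9691 = 0.69392 → 69.392% Rq-106, 30.608% Rq-108.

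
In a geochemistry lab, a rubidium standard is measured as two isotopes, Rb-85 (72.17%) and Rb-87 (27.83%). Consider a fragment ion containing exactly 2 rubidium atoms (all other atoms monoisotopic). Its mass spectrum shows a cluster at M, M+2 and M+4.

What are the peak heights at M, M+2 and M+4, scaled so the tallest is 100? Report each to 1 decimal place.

Each Rb atom is independently Rb-85 (p = 0.7217) or Rb-87 (q = 0.2783); the cluster is the binomial expansion (p + q)^2.
P(M) = 0.7217^2 = 0.520851
P(M+2) = 2 × 0.7217^1 × 0.2783^1 = 0.401698
P(M+4) = 0.2783^2 = 0.077451
The M peak is largest (0.520851); scaling to 100 gives 100.0 : 77.1 : 14.9.

100.0 : 77.1 : 14.9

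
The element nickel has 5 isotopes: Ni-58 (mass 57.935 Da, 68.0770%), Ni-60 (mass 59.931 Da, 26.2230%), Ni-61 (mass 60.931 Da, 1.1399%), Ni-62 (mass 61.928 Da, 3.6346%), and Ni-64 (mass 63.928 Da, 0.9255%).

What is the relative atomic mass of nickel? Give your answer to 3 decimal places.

58.693 Da

Weight each isotope mass by its fractional abundance: 0.680770 × 57.935 + 0.262230 × 59.931 + 0.011399 × 60.931 + 0.036346 × 61.928 + 0.009255 × 63.928
= 39.4404 + 15.7157 + 0.6946 + 2.2508 + 0.5917 = 58.6932 Da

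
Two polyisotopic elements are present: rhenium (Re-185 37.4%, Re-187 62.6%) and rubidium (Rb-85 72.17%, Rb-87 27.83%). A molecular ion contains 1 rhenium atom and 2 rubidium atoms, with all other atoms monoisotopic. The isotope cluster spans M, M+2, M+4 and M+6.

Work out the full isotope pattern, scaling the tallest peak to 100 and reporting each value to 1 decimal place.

Rhenium pattern (n=1): 0.3740 : 0.6260
Rubidium pattern (n=2): 0.52085089 : 0.40169822 : 0.07745089
Convolve the two distributions (both contribute in 2-u steps):
  M: 0.3740×0.52085089 = 0.194798
  M+2: 0.3740×0.40169822 + 0.6260×0.52085089 = 0.476288
  M+4: 0.3740×0.07745089 + 0.6260×0.40169822 = 0.280430
  M+6: 0.6260×0.07745089 = 0.048484
Scale to base peak (0.476288) = 100: 40.9 : 100.0 : 58.9 : 10.2

40.9 : 100.0 : 58.9 : 10.2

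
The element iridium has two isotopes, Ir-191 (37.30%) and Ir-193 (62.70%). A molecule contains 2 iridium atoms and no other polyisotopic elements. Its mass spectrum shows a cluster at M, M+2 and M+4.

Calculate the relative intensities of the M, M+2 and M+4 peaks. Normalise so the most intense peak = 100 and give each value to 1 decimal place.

29.7 : 100.0 : 84.0

The 2 Ir atoms are independent, so intensities follow the terms of (0.3730 + 0.6270)^2.
P(M) = 0.3730^2 = 0.139129
P(M+2) = 2 × 0.3730^1 × 0.6270^1 = 0.467742
P(M+4) = 0.6270^2 = 0.393129
The M+2 peak is largest (0.467742); scaling to 100 gives 29.7 : 100.0 : 84.0.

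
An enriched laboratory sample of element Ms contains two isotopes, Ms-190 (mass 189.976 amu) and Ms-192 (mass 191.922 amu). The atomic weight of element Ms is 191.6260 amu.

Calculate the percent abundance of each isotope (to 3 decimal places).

Let x be the fractional abundance of Ms-190; then Ms-192 has abundance 1 − x.
189.976·x + 191.922·(1 − x) = 191.6260
(189.976 − 191.922)·x = 191.6260 − 191.922
x = -0.2960 / -1.946 = 0.15211 → 15.211% Ms-190, 84.789% Ms-192.

Ms-190: 15.211%, Ms-192: 84.789%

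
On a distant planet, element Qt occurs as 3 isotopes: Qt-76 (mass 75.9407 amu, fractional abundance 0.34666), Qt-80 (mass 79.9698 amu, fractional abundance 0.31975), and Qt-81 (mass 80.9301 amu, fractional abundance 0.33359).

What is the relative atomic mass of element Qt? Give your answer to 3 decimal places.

The abundance-weighted mean is 0.34666 × 75.9407 + 0.31975 × 79.9698 + 0.33359 × 80.9301
= 26.32560 + 25.57034 + 26.99747 = 78.89341 amu

78.893 amu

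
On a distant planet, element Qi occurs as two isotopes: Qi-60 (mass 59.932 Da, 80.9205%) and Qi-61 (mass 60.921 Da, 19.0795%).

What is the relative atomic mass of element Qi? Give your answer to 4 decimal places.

The abundance-weighted mean is 0.809205 × 59.932 + 0.190795 × 60.921
= 48.49727 + 11.62342 = 60.12069 Da

60.1207 Da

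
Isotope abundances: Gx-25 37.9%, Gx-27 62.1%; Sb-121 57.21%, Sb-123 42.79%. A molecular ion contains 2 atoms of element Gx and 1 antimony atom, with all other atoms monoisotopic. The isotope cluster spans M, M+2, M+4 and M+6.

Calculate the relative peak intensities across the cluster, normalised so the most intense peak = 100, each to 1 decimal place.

Element Gx pattern (n=2): 0.143641 : 0.470718 : 0.385641
Antimony pattern (n=1): 0.5721 : 0.4279
Convolve the two distributions (both contribute in 2-u steps):
  M: 0.143641×0.5721 = 0.082177
  M+2: 0.143641×0.4279 + 0.470718×0.5721 = 0.330762
  M+4: 0.470718×0.4279 + 0.385641×0.5721 = 0.422045
  M+6: 0.385641×0.4279 = 0.165016
Scale to base peak (0.422045) = 100: 19.5 : 78.4 : 100.0 : 39.1

19.5 : 78.4 : 100.0 : 39.1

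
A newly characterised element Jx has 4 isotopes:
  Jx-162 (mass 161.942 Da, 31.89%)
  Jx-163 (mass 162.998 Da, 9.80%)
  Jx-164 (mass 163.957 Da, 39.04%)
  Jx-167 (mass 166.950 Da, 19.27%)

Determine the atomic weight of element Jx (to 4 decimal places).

The abundance-weighted mean is 0.3189 × 161.942 + 0.0980 × 162.998 + 0.3904 × 163.957 + 0.1927 × 166.950
= 51.64330 + 15.97380 + 64.00881 + 32.17127 = 163.79718 Da

163.7972 Da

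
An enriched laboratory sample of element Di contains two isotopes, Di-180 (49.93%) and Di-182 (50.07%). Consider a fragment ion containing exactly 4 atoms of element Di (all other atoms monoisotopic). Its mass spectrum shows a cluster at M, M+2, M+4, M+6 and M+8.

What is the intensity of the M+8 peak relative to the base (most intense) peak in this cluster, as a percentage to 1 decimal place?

16.8%

(0.4993 + 0.5007)^4 gives M 0.0622, M+2 0.2493, M+4 0.3750, M+6 0.2507, M+8 0.0629; the largest is M+4.
P(M+4) = C(4,2) × 0.4993^2 × 0.5007^2 = 6 × 0.24930049 × 0.25070049 = 0.374999 (base)
P(M+8) = C(4,4) × 0.4993^0 × 0.5007^4 = 1 × 1.0000 × 0.06285074 = 0.062851
Relative intensity = 0.062851 / 0.374999 × 100 = 16.8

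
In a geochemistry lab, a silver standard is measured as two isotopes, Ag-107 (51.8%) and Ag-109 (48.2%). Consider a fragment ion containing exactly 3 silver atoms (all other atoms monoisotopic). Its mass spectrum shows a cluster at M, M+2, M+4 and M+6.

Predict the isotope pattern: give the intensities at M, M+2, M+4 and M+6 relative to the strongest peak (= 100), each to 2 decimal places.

The 3 Ag atoms are independent, so intensities follow the terms of (0.518 + 0.482)^3.
P(M) = 0.518^3 = 0.138992
P(M+2) = 3 × 0.518^2 × 0.482^1 = 0.387997
P(M+4) = 3 × 0.518^1 × 0.482^2 = 0.361031
P(M+6) = 0.482^3 = 0.111980
The M+2 peak is largest (0.387997); scaling to 100 gives 35.82 : 100.00 : 93.05 : 28.86.

35.82 : 100.00 : 93.05 : 28.86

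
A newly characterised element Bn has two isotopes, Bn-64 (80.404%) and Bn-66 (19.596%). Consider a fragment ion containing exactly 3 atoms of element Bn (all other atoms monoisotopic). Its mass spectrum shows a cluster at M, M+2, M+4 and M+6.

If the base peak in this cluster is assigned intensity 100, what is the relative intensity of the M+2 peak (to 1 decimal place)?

(0.80404 + 0.19596)^3 gives M 0.5198, M+2 0.3801, M+4 0.0926, M+6 0.0075; the largest is M.
P(M) = C(3,0) × 0.80404^3 × 0.19596^0 = 1 × 0.51979604 × 1.0000 = 0.519796 (base)
P(M+2) = C(3,1) × 0.80404^2 × 0.19596^1 = 3 × 0.64648032 × 0.19596 = 0.380053
Relative intensity = 0.380053 / 0.519796 × 100 = 73.1

73.1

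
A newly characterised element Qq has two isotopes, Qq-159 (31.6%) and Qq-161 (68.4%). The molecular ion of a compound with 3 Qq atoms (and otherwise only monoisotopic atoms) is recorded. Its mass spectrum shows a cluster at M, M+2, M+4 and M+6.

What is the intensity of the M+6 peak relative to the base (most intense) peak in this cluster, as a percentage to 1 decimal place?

Term probabilities: M 0.0316, M+2 0.2049, M+4 0.4435, M+6 0.3200. Base peak = M+4.
P(M+4) = C(3,2) × 0.316^1 × 0.684^2 = 3 × 0.3160 × 0.467856 = 0.443527 (base)
P(M+6) = C(3,3) × 0.316^0 × 0.684^3 = 1 × 1.0000 × 0.3200135 = 0.320014
Relative intensity = 0.320014 / 0.443527 × 100 = 72.2

72.2%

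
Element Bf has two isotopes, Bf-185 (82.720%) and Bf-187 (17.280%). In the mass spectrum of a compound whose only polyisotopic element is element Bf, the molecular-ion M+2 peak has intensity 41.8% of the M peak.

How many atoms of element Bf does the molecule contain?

2

With n Bf atoms, P(M+2)/P(M) = C(n,1)·p^(n−1)q / p^n = n·q/p = n · 0.17280/0.82720.
n = 0.418 × 0.82720/0.17280 = 2.00 ≈ 2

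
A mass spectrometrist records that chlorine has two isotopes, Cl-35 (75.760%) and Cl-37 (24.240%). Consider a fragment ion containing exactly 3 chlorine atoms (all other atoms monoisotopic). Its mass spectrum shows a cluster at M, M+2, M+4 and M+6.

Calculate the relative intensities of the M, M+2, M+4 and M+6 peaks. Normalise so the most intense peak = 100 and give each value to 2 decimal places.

The 3 Cl atoms are independent, so intensities follow the terms of (0.75760 + 0.24240)^3.
P(M) = 0.75760^3 = 0.434830
P(M+2) = 3 × 0.75760^2 × 0.24240^1 = 0.417382
P(M+4) = 3 × 0.75760^1 × 0.24240^2 = 0.133545
P(M+6) = 0.24240^3 = 0.014243
The M peak is largest (0.434830); scaling to 100 gives 100.00 : 95.99 : 30.71 : 3.28.

100.00 : 95.99 : 30.71 : 3.28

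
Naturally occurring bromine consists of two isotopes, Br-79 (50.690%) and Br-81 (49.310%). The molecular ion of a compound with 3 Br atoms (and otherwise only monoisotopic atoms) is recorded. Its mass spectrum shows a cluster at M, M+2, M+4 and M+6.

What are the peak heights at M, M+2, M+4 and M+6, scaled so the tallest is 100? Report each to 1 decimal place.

34.3 : 100.0 : 97.3 : 31.5

The 3 Br atoms are independent, so intensities follow the terms of (0.50690 + 0.49310)^3.
P(M) = 0.50690^3 = 0.130247
P(M+2) = 3 × 0.50690^2 × 0.49310^1 = 0.380103
P(M+4) = 3 × 0.50690^1 × 0.49310^2 = 0.369755
P(M+6) = 0.49310^3 = 0.119896
The M+2 peak is largest (0.380103); scaling to 100 gives 34.3 : 100.0 : 97.3 : 31.5.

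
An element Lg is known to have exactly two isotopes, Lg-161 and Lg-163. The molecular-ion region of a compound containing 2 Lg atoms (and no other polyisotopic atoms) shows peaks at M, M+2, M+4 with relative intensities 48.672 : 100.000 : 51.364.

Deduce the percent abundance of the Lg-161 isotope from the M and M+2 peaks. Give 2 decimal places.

If p is the fraction of Lg that is Lg-161, then I(M+2)/I(M) = [C(2,1)·p^1·(1−p)] / p^2 = 2·(1−p)/p = 100.000/48.672 = 2.0546
(1−p)/p = 2.0546/2 = 1.0273  ⇒  p = 1/(1 + 1.0273) = 0.4933
Lg-161: 49.33%, Lg-163: 50.67%.

49.33%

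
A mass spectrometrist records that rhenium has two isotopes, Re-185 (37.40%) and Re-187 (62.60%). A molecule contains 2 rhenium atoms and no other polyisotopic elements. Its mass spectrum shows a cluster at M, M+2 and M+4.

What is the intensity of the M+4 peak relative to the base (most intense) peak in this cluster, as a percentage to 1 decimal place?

(0.3740 + 0.6260)^2 gives M 0.1399, M+2 0.4682, M+4 0.3919; the largest is M+2.
P(M+2) = C(2,1) × 0.3740^1 × 0.6260^1 = 2 × 0.3740 × 0.6260 = 0.468248 (base)
P(M+4) = C(2,2) × 0.3740^0 × 0.6260^2 = 1 × 1.0000 × 0.391876 = 0.391876
Relative intensity = 0.391876 / 0.468248 × 100 = 83.7

83.7%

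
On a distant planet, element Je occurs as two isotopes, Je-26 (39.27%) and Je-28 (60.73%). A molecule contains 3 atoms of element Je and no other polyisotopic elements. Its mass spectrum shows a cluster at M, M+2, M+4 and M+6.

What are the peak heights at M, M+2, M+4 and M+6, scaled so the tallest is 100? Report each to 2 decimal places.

The 3 Je atoms are independent, so intensities follow the terms of (0.3927 + 0.6073)^3.
P(M) = 0.3927^3 = 0.060560
P(M+2) = 3 × 0.3927^2 × 0.6073^1 = 0.280961
P(M+4) = 3 × 0.3927^1 × 0.6073^2 = 0.434499
P(M+6) = 0.6073^3 = 0.223980
The M+4 peak is largest (0.434499); scaling to 100 gives 13.94 : 64.66 : 100.00 : 51.55.

13.94 : 64.66 : 100.00 : 51.55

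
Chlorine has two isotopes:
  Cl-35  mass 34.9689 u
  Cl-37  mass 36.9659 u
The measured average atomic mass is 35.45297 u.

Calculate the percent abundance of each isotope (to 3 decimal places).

Writing the weighted mean with unknown fraction x of Cl-35:
34.9689·x + 36.9659·(1 − x) = 35.45297
(34.9689 − 36.9659)·x = 35.45297 − 36.9659
x = -1.51293 / -1.9970 = 0.75760 → 75.760% Cl-35, 24.240% Cl-37.

Cl-35: 75.760%, Cl-37: 24.240%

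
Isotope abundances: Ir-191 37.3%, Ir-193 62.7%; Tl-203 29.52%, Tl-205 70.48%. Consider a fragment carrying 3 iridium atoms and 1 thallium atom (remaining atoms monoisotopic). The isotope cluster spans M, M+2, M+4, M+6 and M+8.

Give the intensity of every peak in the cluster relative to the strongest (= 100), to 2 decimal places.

Iridium pattern (n=3): 0.05189512 : 0.26170165 : 0.43991135 : 0.24649188
Thallium pattern (n=1): 0.2952 : 0.7048
Convolve the two distributions (both contribute in 2-u steps):
  M: 0.05189512×0.2952 = 0.015319
  M+2: 0.05189512×0.7048 + 0.26170165×0.2952 = 0.113830
  M+4: 0.26170165×0.7048 + 0.43991135×0.2952 = 0.314309
  M+6: 0.43991135×0.7048 + 0.24649188×0.2952 = 0.382814
  M+8: 0.24649188×0.7048 = 0.173727
Scale to base peak (0.382814) = 100: 4.00 : 29.74 : 82.10 : 100.00 : 45.38

4.00 : 29.74 : 82.10 : 100.00 : 45.38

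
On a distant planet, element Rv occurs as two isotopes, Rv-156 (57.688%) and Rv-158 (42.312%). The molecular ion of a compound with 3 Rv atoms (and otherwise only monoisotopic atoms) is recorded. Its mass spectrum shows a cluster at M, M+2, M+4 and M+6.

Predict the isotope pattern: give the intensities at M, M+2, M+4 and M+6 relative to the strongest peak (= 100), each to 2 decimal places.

45.45 : 100.00 : 73.35 : 17.93

Expanding (0.57688 + 0.42312)^3:
P(M) = 0.57688^3 = 0.191980
P(M+2) = 3 × 0.57688^2 × 0.42312^1 = 0.422431
P(M+4) = 3 × 0.57688^1 × 0.42312^2 = 0.309837
P(M+6) = 0.42312^3 = 0.075751
The M+2 peak is largest (0.422431); scaling to 100 gives 45.45 : 100.00 : 73.35 : 17.93.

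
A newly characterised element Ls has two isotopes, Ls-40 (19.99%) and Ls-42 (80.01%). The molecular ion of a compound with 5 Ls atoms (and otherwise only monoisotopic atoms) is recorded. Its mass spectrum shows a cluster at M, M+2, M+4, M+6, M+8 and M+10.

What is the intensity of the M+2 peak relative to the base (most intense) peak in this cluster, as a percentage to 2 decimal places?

1.56%

Binomial terms of (0.1999 + 0.8001)^5: M 0.0003, M+2 0.0064, M+4 0.0511, M+6 0.2047, M+8 0.4096, M+10 0.3279 → M+8 is the base peak.
P(M+8) = C(5,4) × 0.1999^1 × 0.8001^4 = 5 × 0.1999 × 0.40980484 = 0.409600 (base)
P(M+2) = C(5,1) × 0.1999^4 × 0.8001^1 = 5 × 0.0015968 × 0.8001 = 0.006388
Relative intensity = 0.006388 / 0.409600 × 100 = 1.56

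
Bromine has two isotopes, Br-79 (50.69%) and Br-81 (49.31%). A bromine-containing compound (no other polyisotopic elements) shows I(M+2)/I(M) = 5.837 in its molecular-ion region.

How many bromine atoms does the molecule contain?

The M+2/M ratio from n Br atoms is n · q/p = n · 0.4931/0.5069.
n = 5.837 × 0.5069/0.4931 = 6.00 ≈ 6

6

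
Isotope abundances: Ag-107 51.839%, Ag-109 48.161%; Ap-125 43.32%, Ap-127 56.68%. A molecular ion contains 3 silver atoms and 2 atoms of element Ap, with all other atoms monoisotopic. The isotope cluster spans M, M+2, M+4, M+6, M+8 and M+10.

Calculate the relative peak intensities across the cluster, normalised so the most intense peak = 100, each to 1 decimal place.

8.1 : 43.8 : 93.9 : 100.0 : 52.9 : 11.1

Silver pattern (n=3): 0.13930601 : 0.38826655 : 0.36071887 : 0.11170857
Element Ap pattern (n=2): 0.18766224 : 0.49107552 : 0.32126224
Convolve the two distributions (both contribute in 2-u steps):
  M: 0.13930601×0.18766224 = 0.026142
  M+2: 0.13930601×0.49107552 + 0.38826655×0.18766224 = 0.141273
  M+4: 0.13930601×0.32126224 + 0.38826655×0.49107552 + 0.36071887×0.18766224 = 0.303115
  M+6: 0.38826655×0.32126224 + 0.36071887×0.49107552 + 0.11170857×0.18766224 = 0.322839
  M+8: 0.36071887×0.32126224 + 0.11170857×0.49107552 = 0.170743
  M+10: 0.11170857×0.32126224 = 0.035888
Scale to base peak (0.322839) = 100: 8.1 : 43.8 : 93.9 : 100.0 : 52.9 : 11.1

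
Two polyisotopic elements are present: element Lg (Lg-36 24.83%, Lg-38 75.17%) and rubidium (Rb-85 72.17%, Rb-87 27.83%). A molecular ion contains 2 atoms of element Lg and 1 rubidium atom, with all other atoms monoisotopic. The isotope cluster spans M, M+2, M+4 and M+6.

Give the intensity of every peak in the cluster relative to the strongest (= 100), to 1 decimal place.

8.7 : 56.0 : 100.0 : 30.7

Element Lg pattern (n=2): 0.06165289 : 0.37329422 : 0.56505289
Rubidium pattern (n=1): 0.7217 : 0.2783
Convolve the two distributions (both contribute in 2-u steps):
  M: 0.06165289×0.7217 = 0.044495
  M+2: 0.06165289×0.2783 + 0.37329422×0.7217 = 0.286564
  M+4: 0.37329422×0.2783 + 0.56505289×0.7217 = 0.511686
  M+6: 0.56505289×0.2783 = 0.157254
Scale to base peak (0.511686) = 100: 8.7 : 56.0 : 100.0 : 30.7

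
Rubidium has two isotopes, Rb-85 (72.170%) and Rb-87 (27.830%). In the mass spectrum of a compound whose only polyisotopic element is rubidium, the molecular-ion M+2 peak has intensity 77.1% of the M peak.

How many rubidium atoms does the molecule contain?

2

The M+2/M ratio from n Rb atoms is n · q/p = n · 0.27830/0.72170.
n = 0.771 × 0.72170/0.27830 = 2.00 ≈ 2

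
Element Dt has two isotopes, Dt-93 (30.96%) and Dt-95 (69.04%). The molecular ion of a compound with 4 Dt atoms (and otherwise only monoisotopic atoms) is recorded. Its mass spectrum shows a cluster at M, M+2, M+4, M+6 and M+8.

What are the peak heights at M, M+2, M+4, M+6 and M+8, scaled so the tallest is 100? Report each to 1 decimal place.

2.3 : 20.1 : 67.3 : 100.0 : 55.7

Expanding (0.3096 + 0.6904)^4:
P(M) = 0.3096^4 = 0.009188
P(M+2) = 4 × 0.3096^3 × 0.6904^1 = 0.081953
P(M+4) = 6 × 0.3096^2 × 0.6904^2 = 0.274129
P(M+6) = 4 × 0.3096^1 × 0.6904^3 = 0.407533
P(M+8) = 0.6904^4 = 0.227197
The M+6 peak is largest (0.407533); scaling to 100 gives 2.3 : 20.1 : 67.3 : 100.0 : 55.7.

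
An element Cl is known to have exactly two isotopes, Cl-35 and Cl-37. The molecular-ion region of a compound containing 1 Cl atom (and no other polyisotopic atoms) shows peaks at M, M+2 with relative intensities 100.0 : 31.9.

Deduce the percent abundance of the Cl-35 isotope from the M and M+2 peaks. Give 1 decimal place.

75.8%

Let p = fractional abundance of Cl-35. I(M+2)/I(M) = [C(1,1)·p^0·(1−p)] / p^1 = 1·(1−p)/p = 31.9/100.0 = 0.3190
(1−p)/p = 0.3190/1 = 0.3190  ⇒  p = 1/(1 + 0.3190) = 0.7582
Cl-35: 75.8%, Cl-37: 24.2%.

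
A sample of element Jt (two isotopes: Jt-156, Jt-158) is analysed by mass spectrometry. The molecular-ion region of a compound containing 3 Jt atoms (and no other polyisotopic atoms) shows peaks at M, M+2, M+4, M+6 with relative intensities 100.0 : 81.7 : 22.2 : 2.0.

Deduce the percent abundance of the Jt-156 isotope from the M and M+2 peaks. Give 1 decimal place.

If p is the fraction of Jt that is Jt-156, then I(M+2)/I(M) = [C(3,1)·p^2·(1−p)] / p^3 = 3·(1−p)/p = 81.7/100.0 = 0.8170
(1−p)/p = 0.8170/3 = 0.2723  ⇒  p = 1/(1 + 0.2723) = 0.7860
Jt-156: 78.6%, Jt-158: 21.4%.

78.6%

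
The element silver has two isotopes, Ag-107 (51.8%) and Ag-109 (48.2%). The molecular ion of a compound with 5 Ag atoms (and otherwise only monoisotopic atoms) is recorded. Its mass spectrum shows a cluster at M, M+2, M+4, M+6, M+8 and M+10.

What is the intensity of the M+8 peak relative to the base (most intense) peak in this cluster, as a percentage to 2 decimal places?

43.29%

Term probabilities: M 0.0373, M+2 0.1735, M+4 0.3229, M+6 0.3005, M+8 0.1398, M+10 0.0260. Base peak = M+4.
P(M+4) = C(5,2) × 0.518^3 × 0.482^2 = 10 × 0.13899183 × 0.232324 = 0.322911 (base)
P(M+8) = C(5,4) × 0.518^1 × 0.482^4 = 5 × 0.5180 × 0.05397444 = 0.139794
Relative intensity = 0.139794 / 0.322911 × 100 = 43.29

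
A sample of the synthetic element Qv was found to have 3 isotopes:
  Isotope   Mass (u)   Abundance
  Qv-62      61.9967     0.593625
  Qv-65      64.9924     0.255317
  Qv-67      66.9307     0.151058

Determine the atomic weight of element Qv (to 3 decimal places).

63.507 u

The abundance-weighted mean is 0.593625 × 61.9967 + 0.255317 × 64.9924 + 0.151058 × 66.9307
= 36.80279 + 16.59366 + 10.11042 = 63.50687 u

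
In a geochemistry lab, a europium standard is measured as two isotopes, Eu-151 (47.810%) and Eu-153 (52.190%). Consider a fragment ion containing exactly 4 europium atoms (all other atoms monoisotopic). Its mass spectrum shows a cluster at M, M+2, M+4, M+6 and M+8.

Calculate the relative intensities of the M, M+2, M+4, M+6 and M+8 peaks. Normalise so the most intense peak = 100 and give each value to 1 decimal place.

Expanding (0.47810 + 0.52190)^4:
P(M) = 0.47810^4 = 0.052249
P(M+2) = 4 × 0.47810^3 × 0.52190^1 = 0.228141
P(M+4) = 6 × 0.47810^2 × 0.52190^2 = 0.373563
P(M+6) = 4 × 0.47810^1 × 0.52190^3 = 0.271857
P(M+8) = 0.52190^4 = 0.074191
The M+4 peak is largest (0.373563); scaling to 100 gives 14.0 : 61.1 : 100.0 : 72.8 : 19.9.

14.0 : 61.1 : 100.0 : 72.8 : 19.9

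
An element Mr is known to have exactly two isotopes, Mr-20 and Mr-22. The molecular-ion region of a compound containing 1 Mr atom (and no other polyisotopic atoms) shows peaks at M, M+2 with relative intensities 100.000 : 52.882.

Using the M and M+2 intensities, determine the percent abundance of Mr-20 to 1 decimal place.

65.4%

Write p for the Mr-20 fraction. I(M+2)/I(M) = [C(1,1)·p^0·(1−p)] / p^1 = 1·(1−p)/p = 52.882/100.000 = 0.5288
(1−p)/p = 0.5288/1 = 0.5288  ⇒  p = 1/(1 + 0.5288) = 0.6541
Mr-20: 65.4%, Mr-22: 34.6%.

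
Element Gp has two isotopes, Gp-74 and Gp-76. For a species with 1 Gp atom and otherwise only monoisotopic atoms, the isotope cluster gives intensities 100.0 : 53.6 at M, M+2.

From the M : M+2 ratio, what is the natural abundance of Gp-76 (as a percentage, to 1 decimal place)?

Let p = fractional abundance of Gp-74. I(M+2)/I(M) = [C(1,1)·p^0·(1−p)] / p^1 = 1·(1−p)/p = 53.6/100.0 = 0.5360
(1−p)/p = 0.5360/1 = 0.5360  ⇒  p = 1/(1 + 0.5360) = 0.6510
Gp-74: 65.1%, Gp-76: 34.9%.

34.9%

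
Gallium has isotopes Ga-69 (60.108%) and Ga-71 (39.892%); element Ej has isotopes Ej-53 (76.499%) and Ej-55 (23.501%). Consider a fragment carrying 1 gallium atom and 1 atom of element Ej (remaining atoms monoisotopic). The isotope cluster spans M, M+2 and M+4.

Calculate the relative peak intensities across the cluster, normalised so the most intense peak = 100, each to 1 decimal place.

Gallium pattern (n=1): 0.60108 : 0.39892
Element Ej pattern (n=1): 0.76499 : 0.23501
Convolve the two distributions (both contribute in 2-u steps):
  M: 0.60108×0.76499 = 0.459820
  M+2: 0.60108×0.23501 + 0.39892×0.76499 = 0.446430
  M+4: 0.39892×0.23501 = 0.093750
Scale to base peak (0.459820) = 100: 100.0 : 97.1 : 20.4

100.0 : 97.1 : 20.4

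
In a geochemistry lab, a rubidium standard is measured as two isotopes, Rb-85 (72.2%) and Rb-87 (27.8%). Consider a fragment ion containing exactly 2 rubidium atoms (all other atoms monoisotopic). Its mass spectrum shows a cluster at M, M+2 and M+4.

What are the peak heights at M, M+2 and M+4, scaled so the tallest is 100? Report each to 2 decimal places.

100.00 : 77.01 : 14.83

Each Rb atom is independently Rb-85 (p = 0.722) or Rb-87 (q = 0.278); the cluster is the binomial expansion (p + q)^2.
P(M) = 0.722^2 = 0.521284
P(M+2) = 2 × 0.722^1 × 0.278^1 = 0.401432
P(M+4) = 0.278^2 = 0.077284
The M peak is largest (0.521284); scaling to 100 gives 100.00 : 77.01 : 14.83.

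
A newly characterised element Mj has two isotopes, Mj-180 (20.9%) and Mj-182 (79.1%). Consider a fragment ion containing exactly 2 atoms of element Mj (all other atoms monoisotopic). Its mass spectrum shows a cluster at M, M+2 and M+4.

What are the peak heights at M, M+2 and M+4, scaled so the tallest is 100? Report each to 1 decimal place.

Each Mj atom is independently Mj-180 (p = 0.209) or Mj-182 (q = 0.791); the cluster is the binomial expansion (p + q)^2.
P(M) = 0.209^2 = 0.043681
P(M+2) = 2 × 0.209^1 × 0.791^1 = 0.330638
P(M+4) = 0.791^2 = 0.625681
The M+4 peak is largest (0.625681); scaling to 100 gives 7.0 : 52.8 : 100.0.

7.0 : 52.8 : 100.0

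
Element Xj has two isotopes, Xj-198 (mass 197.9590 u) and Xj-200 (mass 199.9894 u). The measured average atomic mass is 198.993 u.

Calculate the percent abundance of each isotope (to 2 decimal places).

Let x be the fractional abundance of Xj-198; then Xj-200 has abundance 1 − x.
197.9590·x + 199.9894·(1 − x) = 198.993
(197.9590 − 199.9894)·x = 198.993 − 199.9894
x = -0.9964 / -2.0304 = 0.49074 → 49.07% Xj-198, 50.93% Xj-200.

Xj-198: 49.07%, Xj-200: 50.93%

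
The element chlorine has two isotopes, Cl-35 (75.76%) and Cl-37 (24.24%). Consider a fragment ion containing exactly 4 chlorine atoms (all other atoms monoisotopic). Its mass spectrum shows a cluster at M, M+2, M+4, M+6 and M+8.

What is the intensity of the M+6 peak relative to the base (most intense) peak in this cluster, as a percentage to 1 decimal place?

Term probabilities: M 0.3294, M+2 0.4216, M+4 0.2023, M+6 0.0432, M+8 0.0035. Base peak = M+2.
P(M+2) = C(4,1) × 0.7576^3 × 0.2424^1 = 4 × 0.4348304 × 0.2424 = 0.421612 (base)
P(M+6) = C(4,3) × 0.7576^1 × 0.2424^3 = 4 × 0.7576 × 0.01424288 = 0.043162
Relative intensity = 0.043162 / 0.421612 × 100 = 10.2

10.2%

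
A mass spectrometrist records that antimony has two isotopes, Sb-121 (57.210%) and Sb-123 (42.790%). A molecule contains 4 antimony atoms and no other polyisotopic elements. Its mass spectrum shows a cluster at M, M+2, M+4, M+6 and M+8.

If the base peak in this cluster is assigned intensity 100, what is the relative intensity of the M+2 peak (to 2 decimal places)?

89.13

(0.57210 + 0.42790)^4 gives M 0.1071, M+2 0.3205, M+4 0.3596, M+6 0.1793, M+8 0.0335; the largest is M+4.
P(M+4) = C(4,2) × 0.57210^2 × 0.42790^2 = 6 × 0.32729841 × 0.18309841 = 0.359567 (base)
P(M+2) = C(4,1) × 0.57210^3 × 0.42790^1 = 4 × 0.18724742 × 0.4279 = 0.320493
Relative intensity = 0.320493 / 0.359567 × 100 = 89.13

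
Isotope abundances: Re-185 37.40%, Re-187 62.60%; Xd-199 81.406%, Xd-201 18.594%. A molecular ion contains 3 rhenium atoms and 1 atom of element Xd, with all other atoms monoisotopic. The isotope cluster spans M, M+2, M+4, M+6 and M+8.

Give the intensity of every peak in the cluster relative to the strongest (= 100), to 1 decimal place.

10.5 : 55.0 : 100.0 : 69.2 : 11.2

Rhenium pattern (n=3): 0.05231362 : 0.26268713 : 0.43968487 : 0.24531438
Element Xd pattern (n=1): 0.81406 : 0.18594
Convolve the two distributions (both contribute in 2-u steps):
  M: 0.05231362×0.81406 = 0.042586
  M+2: 0.05231362×0.18594 + 0.26268713×0.81406 = 0.223570
  M+4: 0.26268713×0.18594 + 0.43968487×0.81406 = 0.406774
  M+6: 0.43968487×0.18594 + 0.24531438×0.81406 = 0.281456
  M+8: 0.24531438×0.18594 = 0.045614
Scale to base peak (0.406774) = 100: 10.5 : 55.0 : 100.0 : 69.2 : 11.2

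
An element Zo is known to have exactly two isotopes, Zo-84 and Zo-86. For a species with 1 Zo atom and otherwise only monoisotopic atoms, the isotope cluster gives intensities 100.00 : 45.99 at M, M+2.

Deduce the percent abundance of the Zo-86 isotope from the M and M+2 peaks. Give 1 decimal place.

Write p for the Zo-84 fraction. I(M+2)/I(M) = [C(1,1)·p^0·(1−p)] / p^1 = 1·(1−p)/p = 45.99/100.00 = 0.4599
(1−p)/p = 0.4599/1 = 0.4599  ⇒  p = 1/(1 + 0.4599) = 0.6850
Zo-84: 68.5%, Zo-86: 31.5%.

31.5%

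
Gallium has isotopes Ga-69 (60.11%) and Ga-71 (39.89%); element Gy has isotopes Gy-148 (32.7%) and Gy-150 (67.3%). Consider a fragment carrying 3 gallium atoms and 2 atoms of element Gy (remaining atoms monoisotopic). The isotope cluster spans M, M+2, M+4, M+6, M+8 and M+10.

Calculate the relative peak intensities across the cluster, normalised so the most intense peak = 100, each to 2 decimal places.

7.06 : 43.12 : 97.09 : 100.00 : 48.01 : 8.74

Gallium pattern (n=3): 0.21719018 : 0.43239309 : 0.28694328 : 0.06347345
Element Gy pattern (n=2): 0.106929 : 0.440142 : 0.452929
Convolve the two distributions (both contribute in 2-u steps):
  M: 0.21719018×0.106929 = 0.023224
  M+2: 0.21719018×0.440142 + 0.43239309×0.106929 = 0.141830
  M+4: 0.21719018×0.452929 + 0.43239309×0.440142 + 0.28694328×0.106929 = 0.319369
  M+6: 0.43239309×0.452929 + 0.28694328×0.440142 + 0.06347345×0.106929 = 0.328926
  M+8: 0.28694328×0.452929 + 0.06347345×0.440142 = 0.157902
  M+10: 0.06347345×0.452929 = 0.028749
Scale to base peak (0.328926) = 100: 7.06 : 43.12 : 97.09 : 100.00 : 48.01 : 8.74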